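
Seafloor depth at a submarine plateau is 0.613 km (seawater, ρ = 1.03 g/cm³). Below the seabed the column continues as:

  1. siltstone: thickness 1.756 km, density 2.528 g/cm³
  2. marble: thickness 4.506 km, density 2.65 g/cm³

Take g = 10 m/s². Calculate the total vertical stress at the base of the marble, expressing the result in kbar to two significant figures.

1.7 kbar

seawater: 1030 kg/m³ × 10 m/s² × 613 m = 6.314×10^6 Pa = 0.06314 kbar
siltstone: 2528 kg/m³ × 10 m/s² × 1756 m = 4.439×10^7 Pa = 0.4439 kbar
marble: 2650 kg/m³ × 10 m/s² × 4506 m = 1.194×10^8 Pa = 1.194 kbar
Total = 0.06314 + 0.4439 + 1.194 = 1.7011 kbar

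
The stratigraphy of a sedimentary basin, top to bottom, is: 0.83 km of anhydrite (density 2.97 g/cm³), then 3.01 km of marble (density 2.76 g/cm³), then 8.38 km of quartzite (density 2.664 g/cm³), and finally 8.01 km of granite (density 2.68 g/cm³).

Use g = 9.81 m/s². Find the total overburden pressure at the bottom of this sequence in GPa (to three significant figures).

0.535 GPa

anhydrite: 2970 kg/m³ × 9.81 m/s² × 830 m = 2.418×10^7 Pa = 0.02418 GPa
marble: 2760 kg/m³ × 9.81 m/s² × 3010 m = 8.150×10^7 Pa = 0.08150 GPa
quartzite: 2664 kg/m³ × 9.81 m/s² × 8380 m = 2.190×10^8 Pa = 0.2190 GPa
granite: 2680 kg/m³ × 9.81 m/s² × 8010 m = 2.106×10^8 Pa = 0.2106 GPa
Total = 0.02418 + 0.08150 + 0.2190 + 0.2106 = 0.53527 GPa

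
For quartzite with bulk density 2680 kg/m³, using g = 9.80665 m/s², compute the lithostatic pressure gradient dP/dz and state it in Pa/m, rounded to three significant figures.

26300 Pa/m

dP/dz = ρg = 2680 kg/m³ × 9.80665 m/s² = 26282 Pa/m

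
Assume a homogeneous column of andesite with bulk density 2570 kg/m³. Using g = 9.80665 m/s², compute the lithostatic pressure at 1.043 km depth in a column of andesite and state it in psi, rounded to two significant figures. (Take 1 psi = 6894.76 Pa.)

3800 psi

andesite: 2570 kg/m³ × 9.80665 m/s² × 1043 m = 2.629×10^7 Pa = 3813 psi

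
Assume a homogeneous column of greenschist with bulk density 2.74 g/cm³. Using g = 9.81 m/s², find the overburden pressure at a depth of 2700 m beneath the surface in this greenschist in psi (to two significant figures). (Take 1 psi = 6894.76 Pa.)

greenschist: 2740 kg/m³ × 9.81 m/s² × 2700 m = 7.257×10^7 Pa = 10526 psi

11000 psi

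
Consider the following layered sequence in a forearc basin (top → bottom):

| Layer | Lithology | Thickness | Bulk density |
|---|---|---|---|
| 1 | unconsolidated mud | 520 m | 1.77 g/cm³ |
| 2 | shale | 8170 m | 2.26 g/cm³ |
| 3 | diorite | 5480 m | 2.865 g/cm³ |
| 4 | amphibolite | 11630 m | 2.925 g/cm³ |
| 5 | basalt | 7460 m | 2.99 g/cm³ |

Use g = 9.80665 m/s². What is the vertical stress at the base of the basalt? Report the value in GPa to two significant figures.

0.90 GPa

unconsolidated mud: 1770 kg/m³ × 9.80665 m/s² × 520 m = 9.026×10^6 Pa = 9.026×10^-3 GPa
shale: 2260 kg/m³ × 9.80665 m/s² × 8170 m = 1.811×10^8 Pa = 0.1811 GPa
diorite: 2865 kg/m³ × 9.80665 m/s² × 5480 m = 1.540×10^8 Pa = 0.1540 GPa
amphibolite: 2925 kg/m³ × 9.80665 m/s² × 11630 m = 3.336×10^8 Pa = 0.3336 GPa
basalt: 2990 kg/m³ × 9.80665 m/s² × 7460 m = 2.187×10^8 Pa = 0.2187 GPa
Total = 9.026×10^-3 + 0.1811 + 0.1540 + 0.3336 + 0.2187 = 0.89641 GPa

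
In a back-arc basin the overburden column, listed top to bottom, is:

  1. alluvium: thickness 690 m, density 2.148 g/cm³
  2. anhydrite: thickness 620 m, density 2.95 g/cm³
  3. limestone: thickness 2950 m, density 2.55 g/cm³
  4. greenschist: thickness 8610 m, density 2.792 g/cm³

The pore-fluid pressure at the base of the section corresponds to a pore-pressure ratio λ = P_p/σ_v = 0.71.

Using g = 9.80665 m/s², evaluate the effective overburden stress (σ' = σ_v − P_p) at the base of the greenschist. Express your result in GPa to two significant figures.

0.099 GPa

Overburden (lithostatic) stress σ_v:
alluvium: 2148 kg/m³ × 9.80665 m/s² × 690 m = 1.453×10^7 Pa = 14.53 MPa
anhydrite: 2950 kg/m³ × 9.80665 m/s² × 620 m = 1.794×10^7 Pa = 17.94 MPa
limestone: 2550 kg/m³ × 9.80665 m/s² × 2950 m = 7.377×10^7 Pa = 73.77 MPa
greenschist: 2792 kg/m³ × 9.80665 m/s² × 8610 m = 2.357×10^8 Pa = 235.7 MPa
Total = 14.53 + 17.94 + 73.77 + 235.7 = 341.98 MPa
Pore pressure P_p = λ·σ_v = 0.71 × 342.0 MPa = 242.8 MPa
Effective stress σ' = σ_v − P_p = 342.0 − 242.8 = 99.176 MPa = 0.099176 GPa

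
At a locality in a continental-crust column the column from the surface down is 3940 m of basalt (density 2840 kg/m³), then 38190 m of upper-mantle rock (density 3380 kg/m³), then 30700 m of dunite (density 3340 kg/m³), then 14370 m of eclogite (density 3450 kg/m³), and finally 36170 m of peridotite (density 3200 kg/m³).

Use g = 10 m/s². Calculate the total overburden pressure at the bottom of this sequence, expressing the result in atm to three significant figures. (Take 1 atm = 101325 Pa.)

40300 atm

basalt: 2840 kg/m³ × 10 m/s² × 3940 m = 1.119×10^8 Pa = 1104 atm
upper-mantle rock: 3380 kg/m³ × 10 m/s² × 38190 m = 1.291×10^9 Pa = 12739 atm
dunite: 3340 kg/m³ × 10 m/s² × 30700 m = 1.025×10^9 Pa = 10120 atm
eclogite: 3450 kg/m³ × 10 m/s² × 14370 m = 4.958×10^8 Pa = 4893 atm
peridotite: 3200 kg/m³ × 10 m/s² × 36170 m = 1.157×10^9 Pa = 11423 atm
Total = 1104 + 12739 + 10120 + 4893 + 11423 = 40279 atm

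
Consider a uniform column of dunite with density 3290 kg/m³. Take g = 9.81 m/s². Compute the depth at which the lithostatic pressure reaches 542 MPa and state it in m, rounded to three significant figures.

h = P/(ρg) = 542 MPa / (3290 kg/m³ × 9.81 m/s²) = 5.420×10^8 Pa / 32275 Pa/m = 16793 m

16800 m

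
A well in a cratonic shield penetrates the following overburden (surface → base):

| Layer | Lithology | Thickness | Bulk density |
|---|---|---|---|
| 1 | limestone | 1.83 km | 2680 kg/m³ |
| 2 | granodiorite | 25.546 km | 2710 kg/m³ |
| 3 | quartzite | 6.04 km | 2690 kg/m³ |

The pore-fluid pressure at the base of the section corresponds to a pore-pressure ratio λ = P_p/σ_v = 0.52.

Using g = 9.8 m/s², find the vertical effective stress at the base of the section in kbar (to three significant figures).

4.25 kbar

Overburden (lithostatic) stress σ_v:
limestone: 2680 kg/m³ × 9.8 m/s² × 1830 m = 4.806×10^7 Pa = 48.06 MPa
granodiorite: 2710 kg/m³ × 9.8 m/s² × 25546 m = 6.785×10^8 Pa = 678.5 MPa
quartzite: 2690 kg/m³ × 9.8 m/s² × 6040 m = 1.592×10^8 Pa = 159.2 MPa
Total = 48.06 + 678.5 + 159.2 = 885.74 MPa
Pore pressure P_p = λ·σ_v = 0.52 × 885.7 MPa = 460.6 MPa
Effective stress σ' = σ_v − P_p = 885.7 − 460.6 = 425.16 MPa = 4.2516 kbar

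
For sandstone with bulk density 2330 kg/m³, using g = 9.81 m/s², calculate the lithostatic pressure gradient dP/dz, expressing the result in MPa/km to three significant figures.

22.9 MPa/km

dP/dz = ρg = 2330 kg/m³ × 9.81 m/s² = 22857 Pa/m
= 22857 Pa/m × (1 MPa/km / 1000.0 Pa/m) = 22.857 MPa/km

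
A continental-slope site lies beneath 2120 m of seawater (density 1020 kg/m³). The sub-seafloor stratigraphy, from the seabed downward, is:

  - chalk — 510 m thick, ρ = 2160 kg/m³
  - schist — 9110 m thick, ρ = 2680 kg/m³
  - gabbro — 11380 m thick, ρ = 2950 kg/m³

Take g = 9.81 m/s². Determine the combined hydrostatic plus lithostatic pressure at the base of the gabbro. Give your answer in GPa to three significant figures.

seawater: 1020 kg/m³ × 9.81 m/s² × 2120 m = 2.121×10^7 Pa = 0.02121 GPa
chalk: 2160 kg/m³ × 9.81 m/s² × 510 m = 1.081×10^7 Pa = 0.01081 GPa
schist: 2680 kg/m³ × 9.81 m/s² × 9110 m = 2.395×10^8 Pa = 0.2395 GPa
gabbro: 2950 kg/m³ × 9.81 m/s² × 11380 m = 3.293×10^8 Pa = 0.3293 GPa
Total = 0.02121 + 0.01081 + 0.2395 + 0.3293 = 0.60086 GPa

0.601 GPa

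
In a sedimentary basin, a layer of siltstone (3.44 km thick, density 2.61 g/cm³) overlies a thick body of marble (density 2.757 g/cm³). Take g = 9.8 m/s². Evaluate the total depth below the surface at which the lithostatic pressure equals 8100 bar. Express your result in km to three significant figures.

30.2 km

Pressure at base of upper layers: 2610×9.8×3440 = 8.799×10^7 Pa = 879.9 bar
Remaining pressure to be supplied by marble: 8.100×10^8 − 8.799×10^7 = 7.220×10^8 Pa
Additional depth in marble = 7.220×10^8 Pa / (2757 kg/m³ × 9.8 m/s²) = 26723 m
Total depth = 3440 m + 26723 m = 30163 m
= 30.163 km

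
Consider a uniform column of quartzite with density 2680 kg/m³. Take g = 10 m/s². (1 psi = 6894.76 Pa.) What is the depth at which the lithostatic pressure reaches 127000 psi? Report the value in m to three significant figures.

32700 m

h = P/(ρg) = 127000 psi / (2680 kg/m³ × 10 m/s²) = 8.756×10^8 Pa / 26800 Pa/m = 32673 m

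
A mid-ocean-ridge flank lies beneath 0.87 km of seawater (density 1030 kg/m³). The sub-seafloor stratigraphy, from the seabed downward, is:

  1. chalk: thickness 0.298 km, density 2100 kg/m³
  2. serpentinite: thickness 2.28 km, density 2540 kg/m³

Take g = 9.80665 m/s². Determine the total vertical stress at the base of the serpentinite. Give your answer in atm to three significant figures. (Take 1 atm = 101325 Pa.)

708 atm

seawater: 1030 kg/m³ × 9.80665 m/s² × 870 m = 8.788×10^6 Pa = 86.73 atm
chalk: 2100 kg/m³ × 9.80665 m/s² × 298 m = 6.137×10^6 Pa = 60.57 atm
serpentinite: 2540 kg/m³ × 9.80665 m/s² × 2280 m = 5.679×10^7 Pa = 560.5 atm
Total = 86.73 + 60.57 + 560.5 = 707.79 atm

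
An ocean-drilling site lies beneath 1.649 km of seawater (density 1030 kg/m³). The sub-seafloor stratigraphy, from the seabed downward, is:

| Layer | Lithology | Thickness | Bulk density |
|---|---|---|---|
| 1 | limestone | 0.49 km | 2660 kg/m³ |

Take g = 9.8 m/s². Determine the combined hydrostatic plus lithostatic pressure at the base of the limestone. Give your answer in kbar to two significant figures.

seawater: 1030 kg/m³ × 9.8 m/s² × 1649 m = 1.665×10^7 Pa = 0.1665 kbar
limestone: 2660 kg/m³ × 9.8 m/s² × 490 m = 1.277×10^7 Pa = 0.1277 kbar
Total = 0.1665 + 0.1277 = 0.29418 kbar

0.29 kbar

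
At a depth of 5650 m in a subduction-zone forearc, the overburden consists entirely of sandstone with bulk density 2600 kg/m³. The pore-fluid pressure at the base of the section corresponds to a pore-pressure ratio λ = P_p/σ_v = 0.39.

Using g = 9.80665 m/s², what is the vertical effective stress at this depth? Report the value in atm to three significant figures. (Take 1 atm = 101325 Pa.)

Overburden (lithostatic) stress σ_v:
sandstone: 2600 kg/m³ × 9.80665 m/s² × 5650 m = 1.441×10^8 Pa = 144.1 MPa
Pore pressure P_p = λ·σ_v = 0.39 × 144.1 MPa = 56.18 MPa
Effective stress σ' = σ_v − P_p = 144.1 − 56.18 = 87.876 MPa = 867.27 atm

867 atm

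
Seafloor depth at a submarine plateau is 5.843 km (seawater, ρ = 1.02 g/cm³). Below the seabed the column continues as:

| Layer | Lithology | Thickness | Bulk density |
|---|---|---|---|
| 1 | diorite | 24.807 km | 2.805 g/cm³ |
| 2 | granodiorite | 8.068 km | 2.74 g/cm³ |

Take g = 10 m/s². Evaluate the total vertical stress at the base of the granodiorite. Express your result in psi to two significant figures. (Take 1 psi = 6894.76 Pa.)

140000 psi

seawater: 1020 kg/m³ × 10 m/s² × 5843 m = 5.960×10^7 Pa = 8644 psi
diorite: 2805 kg/m³ × 10 m/s² × 24807 m = 6.958×10^8 Pa = 1.009×10^5 psi
granodiorite: 2740 kg/m³ × 10 m/s² × 8068 m = 2.211×10^8 Pa = 32063 psi
Total = 8644 + 1.009×10^5 + 32063 = 1.4163×10^5 psi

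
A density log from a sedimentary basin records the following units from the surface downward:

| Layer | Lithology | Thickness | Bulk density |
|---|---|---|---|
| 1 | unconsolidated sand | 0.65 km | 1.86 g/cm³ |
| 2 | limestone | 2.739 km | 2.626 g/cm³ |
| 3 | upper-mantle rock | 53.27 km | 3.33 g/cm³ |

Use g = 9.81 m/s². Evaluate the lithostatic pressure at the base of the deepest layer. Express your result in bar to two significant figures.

18000 bar

unconsolidated sand: 1860 kg/m³ × 9.81 m/s² × 650 m = 1.186×10^7 Pa = 118.6 bar
limestone: 2626 kg/m³ × 9.81 m/s² × 2739 m = 7.056×10^7 Pa = 705.6 bar
upper-mantle rock: 3330 kg/m³ × 9.81 m/s² × 53270 m = 1.740×10^9 Pa = 17402 bar
Total = 118.6 + 705.6 + 17402 = 18226 bar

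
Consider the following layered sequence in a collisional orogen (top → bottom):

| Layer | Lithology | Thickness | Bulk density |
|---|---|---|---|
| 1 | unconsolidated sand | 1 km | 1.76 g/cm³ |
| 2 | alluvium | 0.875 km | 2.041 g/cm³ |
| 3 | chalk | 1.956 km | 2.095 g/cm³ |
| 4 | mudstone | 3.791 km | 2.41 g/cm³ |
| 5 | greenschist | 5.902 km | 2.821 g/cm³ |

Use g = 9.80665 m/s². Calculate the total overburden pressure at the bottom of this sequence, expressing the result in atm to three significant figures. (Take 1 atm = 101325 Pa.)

3240 atm

unconsolidated sand: 1760 kg/m³ × 9.80665 m/s² × 1000 m = 1.726×10^7 Pa = 170.3 atm
alluvium: 2041 kg/m³ × 9.80665 m/s² × 875 m = 1.751×10^7 Pa = 172.8 atm
chalk: 2095 kg/m³ × 9.80665 m/s² × 1956 m = 4.019×10^7 Pa = 396.6 atm
mudstone: 2410 kg/m³ × 9.80665 m/s² × 3791 m = 8.960×10^7 Pa = 884.2 atm
greenschist: 2821 kg/m³ × 9.80665 m/s² × 5902 m = 1.633×10^8 Pa = 1611 atm
Total = 170.3 + 172.8 + 396.6 + 884.2 + 1611 = 3235.4 atm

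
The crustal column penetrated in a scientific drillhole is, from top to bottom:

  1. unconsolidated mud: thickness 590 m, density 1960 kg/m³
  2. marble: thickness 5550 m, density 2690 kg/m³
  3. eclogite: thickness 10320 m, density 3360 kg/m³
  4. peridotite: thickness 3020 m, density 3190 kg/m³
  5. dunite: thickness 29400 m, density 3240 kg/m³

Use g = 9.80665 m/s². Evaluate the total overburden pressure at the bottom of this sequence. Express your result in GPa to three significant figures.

1.53 GPa

unconsolidated mud: 1960 kg/m³ × 9.80665 m/s² × 590 m = 1.134×10^7 Pa = 0.01134 GPa
marble: 2690 kg/m³ × 9.80665 m/s² × 5550 m = 1.464×10^8 Pa = 0.1464 GPa
eclogite: 3360 kg/m³ × 9.80665 m/s² × 10320 m = 3.400×10^8 Pa = 0.3400 GPa
peridotite: 3190 kg/m³ × 9.80665 m/s² × 3020 m = 9.448×10^7 Pa = 0.09448 GPa
dunite: 3240 kg/m³ × 9.80665 m/s² × 29400 m = 9.341×10^8 Pa = 0.9341 GPa
Total = 0.01134 + 0.1464 + 0.3400 + 0.09448 + 0.9341 = 1.5264 GPa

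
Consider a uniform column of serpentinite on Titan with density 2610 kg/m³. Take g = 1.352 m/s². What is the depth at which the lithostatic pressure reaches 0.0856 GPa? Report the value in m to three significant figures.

h = P/(ρg) = 0.0856 GPa / (2610 kg/m³ × 1.352 m/s²) = 8.560×10^7 Pa / 3528.7 Pa/m = 24258 m

24300 m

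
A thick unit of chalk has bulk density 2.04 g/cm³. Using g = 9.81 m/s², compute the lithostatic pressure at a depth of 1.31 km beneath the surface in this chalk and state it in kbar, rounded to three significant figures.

chalk: 2040 kg/m³ × 9.81 m/s² × 1310 m = 2.622×10^7 Pa = 0.2622 kbar

0.262 kbar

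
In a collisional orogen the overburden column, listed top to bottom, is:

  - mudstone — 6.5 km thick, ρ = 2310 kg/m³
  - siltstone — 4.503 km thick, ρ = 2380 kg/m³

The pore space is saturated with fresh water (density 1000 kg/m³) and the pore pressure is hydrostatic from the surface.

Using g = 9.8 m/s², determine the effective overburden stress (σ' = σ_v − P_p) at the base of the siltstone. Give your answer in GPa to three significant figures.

0.144 GPa

Overburden (lithostatic) stress σ_v:
mudstone: 2310 kg/m³ × 9.8 m/s² × 6500 m = 1.471×10^8 Pa = 147.1 MPa
siltstone: 2380 kg/m³ × 9.8 m/s² × 4503 m = 1.050×10^8 Pa = 105.0 MPa
Total = 147.1 + 105.0 = 252.17 MPa
Pore pressure P_p = 1000 kg/m³ × 9.8 m/s² × 11003 m = 1.078×10^8 Pa = 107.8 MPa
Effective stress σ' = σ_v − P_p = 252.2 − 107.8 = 144.35 MPa = 0.14435 GPa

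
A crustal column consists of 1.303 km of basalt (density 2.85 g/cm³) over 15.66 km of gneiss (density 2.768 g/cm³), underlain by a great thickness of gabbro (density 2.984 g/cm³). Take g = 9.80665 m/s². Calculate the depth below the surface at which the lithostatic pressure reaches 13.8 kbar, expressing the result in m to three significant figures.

Pressure at base of upper layers: 2850×9.80665×1303 + 2768×9.80665×15660 = 4.615×10^8 Pa = 4.615 kbar
Remaining pressure to be supplied by gabbro: 1.380×10^9 − 4.615×10^8 = 9.185×10^8 Pa
Additional depth in gabbro = 9.185×10^8 Pa / (2984 kg/m³ × 9.80665 m/s²) = 31388 m
Total depth = 16963 m + 31388 m = 48351 m

48400 m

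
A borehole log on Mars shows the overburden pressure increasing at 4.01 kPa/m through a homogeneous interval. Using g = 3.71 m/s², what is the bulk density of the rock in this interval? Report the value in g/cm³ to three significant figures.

1.08 g/cm³

ρ = (dP/dz)/g = 4.01 kPa/m / 3.71 m/s² = 4010.0 Pa/m / 3.71 m/s² = 1080.9 kg/m³
= 1.081 g/cm³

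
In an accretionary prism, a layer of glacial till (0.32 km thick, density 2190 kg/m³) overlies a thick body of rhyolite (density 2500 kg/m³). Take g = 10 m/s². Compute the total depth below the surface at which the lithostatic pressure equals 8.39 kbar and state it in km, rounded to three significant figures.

Pressure at base of upper layers: 2190×10×320 = 7.008×10^6 Pa = 0.07008 kbar
Remaining pressure to be supplied by rhyolite: 8.390×10^8 − 7.008×10^6 = 8.320×10^8 Pa
Additional depth in rhyolite = 8.320×10^8 Pa / (2500 kg/m³ × 10 m/s²) = 33280 m
Total depth = 320 m + 33280 m = 33600 m
= 33.600 km

33.6 km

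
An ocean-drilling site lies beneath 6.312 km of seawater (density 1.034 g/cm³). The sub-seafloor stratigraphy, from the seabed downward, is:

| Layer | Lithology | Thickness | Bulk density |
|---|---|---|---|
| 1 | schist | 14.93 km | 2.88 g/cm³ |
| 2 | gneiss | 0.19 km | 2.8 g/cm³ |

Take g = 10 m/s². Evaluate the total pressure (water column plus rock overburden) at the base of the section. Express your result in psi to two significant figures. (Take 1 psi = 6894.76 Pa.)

seawater: 1034 kg/m³ × 10 m/s² × 6312 m = 6.527×10^7 Pa = 9466 psi
schist: 2880 kg/m³ × 10 m/s² × 14930 m = 4.300×10^8 Pa = 62364 psi
gneiss: 2800 kg/m³ × 10 m/s² × 190 m = 5.320×10^6 Pa = 771.6 psi
Total = 9466 + 62364 + 771.6 = 72602 psi

73000 psi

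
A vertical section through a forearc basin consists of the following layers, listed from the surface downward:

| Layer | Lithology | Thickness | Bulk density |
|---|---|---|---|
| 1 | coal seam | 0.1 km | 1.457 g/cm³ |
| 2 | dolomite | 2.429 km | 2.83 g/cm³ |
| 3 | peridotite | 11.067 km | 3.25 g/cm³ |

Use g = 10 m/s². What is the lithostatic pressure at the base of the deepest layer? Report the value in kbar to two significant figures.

coal seam: 1457 kg/m³ × 10 m/s² × 100 m = 1.457×10^6 Pa = 0.01457 kbar
dolomite: 2830 kg/m³ × 10 m/s² × 2429 m = 6.874×10^7 Pa = 0.6874 kbar
peridotite: 3250 kg/m³ × 10 m/s² × 11067 m = 3.597×10^8 Pa = 3.597 kbar
Total = 0.01457 + 0.6874 + 3.597 = 4.2988 kbar

4.3 kbar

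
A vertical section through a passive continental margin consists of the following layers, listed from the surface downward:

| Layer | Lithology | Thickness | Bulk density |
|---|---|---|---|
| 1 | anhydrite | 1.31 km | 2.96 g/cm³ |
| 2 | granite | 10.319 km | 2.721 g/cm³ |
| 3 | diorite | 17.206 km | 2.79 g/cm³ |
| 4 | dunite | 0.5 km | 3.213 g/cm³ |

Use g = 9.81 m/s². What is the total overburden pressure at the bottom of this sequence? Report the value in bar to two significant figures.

8000 bar

anhydrite: 2960 kg/m³ × 9.81 m/s² × 1310 m = 3.804×10^7 Pa = 380.4 bar
granite: 2721 kg/m³ × 9.81 m/s² × 10319 m = 2.754×10^8 Pa = 2754 bar
diorite: 2790 kg/m³ × 9.81 m/s² × 17206 m = 4.709×10^8 Pa = 4709 bar
dunite: 3213 kg/m³ × 9.81 m/s² × 500 m = 1.576×10^7 Pa = 157.6 bar
Total = 380.4 + 2754 + 4709 + 157.6 = 8001.7 bar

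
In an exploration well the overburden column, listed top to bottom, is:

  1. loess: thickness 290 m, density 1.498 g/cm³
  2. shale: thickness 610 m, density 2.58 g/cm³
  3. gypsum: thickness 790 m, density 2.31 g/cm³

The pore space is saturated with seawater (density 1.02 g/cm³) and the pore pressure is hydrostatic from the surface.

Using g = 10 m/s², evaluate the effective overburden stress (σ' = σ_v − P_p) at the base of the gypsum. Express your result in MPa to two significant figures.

Overburden (lithostatic) stress σ_v:
loess: 1498 kg/m³ × 10 m/s² × 290 m = 4.344×10^6 Pa = 4.344 MPa
shale: 2580 kg/m³ × 10 m/s² × 610 m = 1.574×10^7 Pa = 15.74 MPa
gypsum: 2310 kg/m³ × 10 m/s² × 790 m = 1.825×10^7 Pa = 18.25 MPa
Total = 4.344 + 15.74 + 18.25 = 38.331 MPa
Pore pressure P_p = 1020 kg/m³ × 10 m/s² × 1690 m = 1.724×10^7 Pa = 17.24 MPa
Effective stress σ' = σ_v − P_p = 38.33 − 17.24 = 21.093 MPa

21 MPa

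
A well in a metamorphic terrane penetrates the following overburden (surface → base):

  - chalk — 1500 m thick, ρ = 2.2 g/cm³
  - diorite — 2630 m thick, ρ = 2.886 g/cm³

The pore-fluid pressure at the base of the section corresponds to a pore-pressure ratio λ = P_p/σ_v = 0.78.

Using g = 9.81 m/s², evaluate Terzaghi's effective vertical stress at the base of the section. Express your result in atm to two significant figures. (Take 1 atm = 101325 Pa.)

230 atm

Overburden (lithostatic) stress σ_v:
chalk: 2200 kg/m³ × 9.81 m/s² × 1500 m = 3.237×10^7 Pa = 32.37 MPa
diorite: 2886 kg/m³ × 9.81 m/s² × 2630 m = 7.446×10^7 Pa = 74.46 MPa
Total = 32.37 + 74.46 = 106.83 MPa
Pore pressure P_p = λ·σ_v = 0.78 × 106.8 MPa = 83.33 MPa
Effective stress σ' = σ_v − P_p = 106.8 − 83.33 = 23.503 MPa = 231.96 atm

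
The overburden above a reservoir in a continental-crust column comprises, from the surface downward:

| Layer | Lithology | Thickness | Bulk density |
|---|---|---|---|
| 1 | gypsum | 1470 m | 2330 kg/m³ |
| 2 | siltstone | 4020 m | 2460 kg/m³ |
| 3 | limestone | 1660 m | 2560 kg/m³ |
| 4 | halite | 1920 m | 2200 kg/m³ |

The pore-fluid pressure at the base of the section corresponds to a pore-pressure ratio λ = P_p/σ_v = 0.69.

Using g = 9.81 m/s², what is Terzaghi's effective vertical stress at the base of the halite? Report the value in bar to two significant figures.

660 bar

Overburden (lithostatic) stress σ_v:
gypsum: 2330 kg/m³ × 9.81 m/s² × 1470 m = 3.360×10^7 Pa = 33.60 MPa
siltstone: 2460 kg/m³ × 9.81 m/s² × 4020 m = 9.701×10^7 Pa = 97.01 MPa
limestone: 2560 kg/m³ × 9.81 m/s² × 1660 m = 4.169×10^7 Pa = 41.69 MPa
halite: 2200 kg/m³ × 9.81 m/s² × 1920 m = 4.144×10^7 Pa = 41.44 MPa
Total = 33.60 + 97.01 + 41.69 + 41.44 = 213.74 MPa
Pore pressure P_p = λ·σ_v = 0.69 × 213.7 MPa = 147.5 MPa
Effective stress σ' = σ_v − P_p = 213.7 − 147.5 = 66.259 MPa = 662.59 bar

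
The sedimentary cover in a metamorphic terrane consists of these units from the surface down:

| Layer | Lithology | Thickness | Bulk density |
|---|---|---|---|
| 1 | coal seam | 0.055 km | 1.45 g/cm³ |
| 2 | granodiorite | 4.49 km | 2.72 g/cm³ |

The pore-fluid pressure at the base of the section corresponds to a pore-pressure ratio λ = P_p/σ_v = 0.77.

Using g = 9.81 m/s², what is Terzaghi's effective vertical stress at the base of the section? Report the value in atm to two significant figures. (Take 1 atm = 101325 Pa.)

Overburden (lithostatic) stress σ_v:
coal seam: 1450 kg/m³ × 9.81 m/s² × 55 m = 7.823×10^5 Pa = 0.7823 MPa
granodiorite: 2720 kg/m³ × 9.81 m/s² × 4490 m = 1.198×10^8 Pa = 119.8 MPa
Total = 0.7823 + 119.8 = 120.59 MPa
Pore pressure P_p = λ·σ_v = 0.77 × 120.6 MPa = 92.85 MPa
Effective stress σ' = σ_v − P_p = 120.6 − 92.85 = 27.736 MPa = 273.73 atm

270 atm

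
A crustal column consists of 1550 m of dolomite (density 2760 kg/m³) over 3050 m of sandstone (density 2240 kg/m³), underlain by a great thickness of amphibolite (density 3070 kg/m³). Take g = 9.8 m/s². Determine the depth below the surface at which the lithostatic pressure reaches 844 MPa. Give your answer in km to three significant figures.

Pressure at base of upper layers: 2760×9.8×1550 + 2240×9.8×3050 = 1.089×10^8 Pa = 108.9 MPa
Remaining pressure to be supplied by amphibolite: 8.440×10^8 − 1.089×10^8 = 7.351×10^8 Pa
Additional depth in amphibolite = 7.351×10^8 Pa / (3070 kg/m³ × 9.8 m/s²) = 24434 m
Total depth = 4600 m + 24434 m = 29034 m
= 29.034 km

29.0 km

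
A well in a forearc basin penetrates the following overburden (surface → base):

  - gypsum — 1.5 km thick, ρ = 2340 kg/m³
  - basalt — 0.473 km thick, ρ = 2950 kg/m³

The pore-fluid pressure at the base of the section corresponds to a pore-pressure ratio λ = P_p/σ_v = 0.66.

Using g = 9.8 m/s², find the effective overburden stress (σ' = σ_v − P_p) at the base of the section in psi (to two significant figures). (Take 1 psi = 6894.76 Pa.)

2400 psi

Overburden (lithostatic) stress σ_v:
gypsum: 2340 kg/m³ × 9.8 m/s² × 1500 m = 3.440×10^7 Pa = 34.40 MPa
basalt: 2950 kg/m³ × 9.8 m/s² × 473 m = 1.367×10^7 Pa = 13.67 MPa
Total = 34.40 + 13.67 = 48.072 MPa
Pore pressure P_p = λ·σ_v = 0.66 × 48.07 MPa = 31.73 MPa
Effective stress σ' = σ_v − P_p = 48.07 − 31.73 = 16.345 MPa = 2370.6 psi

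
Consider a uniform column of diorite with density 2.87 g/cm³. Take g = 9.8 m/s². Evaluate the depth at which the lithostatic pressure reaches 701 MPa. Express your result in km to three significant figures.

24.9 km

h = P/(ρg) = 701 MPa / (2870 kg/m³ × 9.8 m/s²) = 7.010×10^8 Pa / 28126 Pa/m = 24924 m
= 24.924 km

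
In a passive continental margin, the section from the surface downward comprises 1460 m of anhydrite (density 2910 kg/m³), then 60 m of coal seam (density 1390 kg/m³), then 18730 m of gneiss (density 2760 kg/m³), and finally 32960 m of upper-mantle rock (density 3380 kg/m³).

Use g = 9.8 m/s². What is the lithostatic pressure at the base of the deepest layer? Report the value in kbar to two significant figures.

anhydrite: 2910 kg/m³ × 9.8 m/s² × 1460 m = 4.164×10^7 Pa = 0.4164 kbar
coal seam: 1390 kg/m³ × 9.8 m/s² × 60 m = 8.173×10^5 Pa = 8.173×10^-3 kbar
gneiss: 2760 kg/m³ × 9.8 m/s² × 18730 m = 5.066×10^8 Pa = 5.066 kbar
upper-mantle rock: 3380 kg/m³ × 9.8 m/s² × 32960 m = 1.092×10^9 Pa = 10.92 kbar
Total = 0.4164 + 8.173×10^-3 + 5.066 + 10.92 = 16.408 kbar

16 kbar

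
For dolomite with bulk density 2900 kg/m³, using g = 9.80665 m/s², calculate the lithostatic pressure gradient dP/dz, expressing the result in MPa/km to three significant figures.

dP/dz = ρg = 2900 kg/m³ × 9.80665 m/s² = 28439 Pa/m
= 28439 Pa/m × (1 MPa/km / 1000.0 Pa/m) = 28.439 MPa/km

28.4 MPa/km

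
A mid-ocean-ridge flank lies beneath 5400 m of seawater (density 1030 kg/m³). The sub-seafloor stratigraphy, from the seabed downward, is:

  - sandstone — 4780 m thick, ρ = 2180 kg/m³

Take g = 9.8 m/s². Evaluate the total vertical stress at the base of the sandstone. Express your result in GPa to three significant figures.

seawater: 1030 kg/m³ × 9.8 m/s² × 5400 m = 5.451×10^7 Pa = 0.05451 GPa
sandstone: 2180 kg/m³ × 9.8 m/s² × 4780 m = 1.021×10^8 Pa = 0.1021 GPa
Total = 0.05451 + 0.1021 = 0.15663 GPa

0.157 GPa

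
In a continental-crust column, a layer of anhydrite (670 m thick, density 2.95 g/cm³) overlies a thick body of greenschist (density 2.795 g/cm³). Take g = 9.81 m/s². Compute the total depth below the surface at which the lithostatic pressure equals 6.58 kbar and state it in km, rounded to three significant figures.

Pressure at base of upper layers: 2950×9.81×670 = 1.939×10^7 Pa = 0.1939 kbar
Remaining pressure to be supplied by greenschist: 6.580×10^8 − 1.939×10^7 = 6.386×10^8 Pa
Additional depth in greenschist = 6.386×10^8 Pa / (2795 kg/m³ × 9.81 m/s²) = 23291 m
Total depth = 670 m + 23291 m = 23961 m
= 23.961 km

24.0 km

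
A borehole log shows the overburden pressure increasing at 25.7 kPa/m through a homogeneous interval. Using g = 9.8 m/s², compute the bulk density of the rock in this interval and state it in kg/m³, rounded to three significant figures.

2620 kg/m³

ρ = (dP/dz)/g = 25.7 kPa/m / 9.8 m/s² = 25700 Pa/m / 9.8 m/s² = 2622.4 kg/m³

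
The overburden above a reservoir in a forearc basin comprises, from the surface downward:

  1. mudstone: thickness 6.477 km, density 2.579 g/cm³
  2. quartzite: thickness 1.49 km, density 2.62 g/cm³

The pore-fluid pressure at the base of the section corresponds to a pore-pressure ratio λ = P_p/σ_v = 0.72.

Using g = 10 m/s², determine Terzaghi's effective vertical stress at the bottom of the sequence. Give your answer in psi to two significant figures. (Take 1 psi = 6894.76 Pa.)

Overburden (lithostatic) stress σ_v:
mudstone: 2579 kg/m³ × 10 m/s² × 6477 m = 1.670×10^8 Pa = 167.0 MPa
quartzite: 2620 kg/m³ × 10 m/s² × 1490 m = 3.904×10^7 Pa = 39.04 MPa
Total = 167.0 + 39.04 = 206.08 MPa
Pore pressure P_p = λ·σ_v = 0.72 × 206.1 MPa = 148.4 MPa
Effective stress σ' = σ_v − P_p = 206.1 − 148.4 = 57.702 MPa = 8369.0 psi

8400 psi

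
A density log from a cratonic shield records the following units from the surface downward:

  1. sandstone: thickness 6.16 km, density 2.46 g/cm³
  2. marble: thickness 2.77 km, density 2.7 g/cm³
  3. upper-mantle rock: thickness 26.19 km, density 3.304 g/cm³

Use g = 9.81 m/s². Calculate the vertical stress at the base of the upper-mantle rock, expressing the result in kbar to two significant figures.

sandstone: 2460 kg/m³ × 9.81 m/s² × 6160 m = 1.487×10^8 Pa = 1.487 kbar
marble: 2700 kg/m³ × 9.81 m/s² × 2770 m = 7.337×10^7 Pa = 0.7337 kbar
upper-mantle rock: 3304 kg/m³ × 9.81 m/s² × 26190 m = 8.489×10^8 Pa = 8.489 kbar
Total = 1.487 + 0.7337 + 8.489 = 10.709 kbar

11 kbar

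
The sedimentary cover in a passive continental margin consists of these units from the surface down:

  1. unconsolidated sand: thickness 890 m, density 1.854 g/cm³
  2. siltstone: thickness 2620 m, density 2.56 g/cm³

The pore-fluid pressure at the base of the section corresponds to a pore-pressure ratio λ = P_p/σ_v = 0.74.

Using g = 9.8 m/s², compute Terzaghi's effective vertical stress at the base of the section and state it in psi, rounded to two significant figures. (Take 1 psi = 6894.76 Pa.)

3100 psi

Overburden (lithostatic) stress σ_v:
unconsolidated sand: 1854 kg/m³ × 9.8 m/s² × 890 m = 1.617×10^7 Pa = 16.17 MPa
siltstone: 2560 kg/m³ × 9.8 m/s² × 2620 m = 6.573×10^7 Pa = 65.73 MPa
Total = 16.17 + 65.73 = 81.901 MPa
Pore pressure P_p = λ·σ_v = 0.74 × 81.90 MPa = 60.61 MPa
Effective stress σ' = σ_v − P_p = 81.90 − 60.61 = 21.294 MPa = 3088.5 psi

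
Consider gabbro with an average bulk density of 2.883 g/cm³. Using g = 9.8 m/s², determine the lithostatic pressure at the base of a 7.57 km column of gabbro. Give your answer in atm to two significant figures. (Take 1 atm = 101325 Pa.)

2100 atm

gabbro: 2883 kg/m³ × 9.8 m/s² × 7570 m = 2.139×10^8 Pa = 2111 atm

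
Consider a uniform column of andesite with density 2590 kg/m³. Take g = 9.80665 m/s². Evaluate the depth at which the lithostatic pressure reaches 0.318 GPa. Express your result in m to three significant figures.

12500 m

h = P/(ρg) = 0.318 GPa / (2590 kg/m³ × 9.80665 m/s²) = 3.180×10^8 Pa / 25399 Pa/m = 12520 m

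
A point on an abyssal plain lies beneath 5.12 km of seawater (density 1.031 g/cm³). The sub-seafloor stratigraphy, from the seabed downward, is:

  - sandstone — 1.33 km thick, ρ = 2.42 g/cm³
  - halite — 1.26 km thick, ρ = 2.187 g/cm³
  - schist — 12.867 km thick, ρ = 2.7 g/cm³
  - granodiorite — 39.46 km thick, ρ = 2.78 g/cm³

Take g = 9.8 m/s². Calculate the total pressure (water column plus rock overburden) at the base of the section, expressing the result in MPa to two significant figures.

1500 MPa

seawater: 1031 kg/m³ × 9.8 m/s² × 5120 m = 5.173×10^7 Pa = 51.73 MPa
sandstone: 2420 kg/m³ × 9.8 m/s² × 1330 m = 3.154×10^7 Pa = 31.54 MPa
halite: 2187 kg/m³ × 9.8 m/s² × 1260 m = 2.701×10^7 Pa = 27.01 MPa
schist: 2700 kg/m³ × 9.8 m/s² × 12867 m = 3.405×10^8 Pa = 340.5 MPa
granodiorite: 2780 kg/m³ × 9.8 m/s² × 39460 m = 1.075×10^9 Pa = 1075 MPa
Total = 51.73 + 31.54 + 27.01 + 340.5 + 1075 = 1525.8 MPa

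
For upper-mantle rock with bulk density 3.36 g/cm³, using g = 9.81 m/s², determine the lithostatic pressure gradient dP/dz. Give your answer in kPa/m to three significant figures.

33.0 kPa/m

dP/dz = ρg = 3360 kg/m³ × 9.81 m/s² = 32962 Pa/m
= 32962 Pa/m × (1 kPa/m / 1000.0 Pa/m) = 32.962 kPa/m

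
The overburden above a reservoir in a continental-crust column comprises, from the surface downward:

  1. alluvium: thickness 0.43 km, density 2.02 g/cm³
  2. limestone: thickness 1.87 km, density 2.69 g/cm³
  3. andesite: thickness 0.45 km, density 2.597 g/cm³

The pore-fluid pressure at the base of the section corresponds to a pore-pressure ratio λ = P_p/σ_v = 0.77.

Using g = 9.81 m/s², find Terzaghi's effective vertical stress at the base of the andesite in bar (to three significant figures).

Overburden (lithostatic) stress σ_v:
alluvium: 2020 kg/m³ × 9.81 m/s² × 430 m = 8.521×10^6 Pa = 8.521 MPa
limestone: 2690 kg/m³ × 9.81 m/s² × 1870 m = 4.935×10^7 Pa = 49.35 MPa
andesite: 2597 kg/m³ × 9.81 m/s² × 450 m = 1.146×10^7 Pa = 11.46 MPa
Total = 8.521 + 49.35 + 11.46 = 69.333 MPa
Pore pressure P_p = λ·σ_v = 0.77 × 69.33 MPa = 53.39 MPa
Effective stress σ' = σ_v − P_p = 69.33 − 53.39 = 15.947 MPa = 159.47 bar

159 bar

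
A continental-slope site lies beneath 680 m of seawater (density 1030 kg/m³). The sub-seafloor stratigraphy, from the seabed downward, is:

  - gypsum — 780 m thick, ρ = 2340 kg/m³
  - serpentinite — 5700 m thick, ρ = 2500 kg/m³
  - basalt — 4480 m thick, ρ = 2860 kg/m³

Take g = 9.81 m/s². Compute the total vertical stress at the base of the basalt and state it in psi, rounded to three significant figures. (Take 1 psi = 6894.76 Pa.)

42100 psi

seawater: 1030 kg/m³ × 9.81 m/s² × 680 m = 6.871×10^6 Pa = 996.5 psi
gypsum: 2340 kg/m³ × 9.81 m/s² × 780 m = 1.791×10^7 Pa = 2597 psi
serpentinite: 2500 kg/m³ × 9.81 m/s² × 5700 m = 1.398×10^8 Pa = 20275 psi
basalt: 2860 kg/m³ × 9.81 m/s² × 4480 m = 1.257×10^8 Pa = 18230 psi
Total = 996.5 + 2597 + 20275 + 18230 = 42099 psi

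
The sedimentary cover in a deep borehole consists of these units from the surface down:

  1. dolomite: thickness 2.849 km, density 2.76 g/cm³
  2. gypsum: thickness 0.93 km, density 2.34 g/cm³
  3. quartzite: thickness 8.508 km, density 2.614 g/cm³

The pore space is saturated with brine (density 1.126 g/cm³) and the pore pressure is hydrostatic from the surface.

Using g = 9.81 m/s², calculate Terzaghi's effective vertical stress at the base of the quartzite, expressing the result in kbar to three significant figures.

Overburden (lithostatic) stress σ_v:
dolomite: 2760 kg/m³ × 9.81 m/s² × 2849 m = 7.714×10^7 Pa = 77.14 MPa
gypsum: 2340 kg/m³ × 9.81 m/s² × 930 m = 2.135×10^7 Pa = 21.35 MPa
quartzite: 2614 kg/m³ × 9.81 m/s² × 8508 m = 2.182×10^8 Pa = 218.2 MPa
Total = 77.14 + 21.35 + 218.2 = 316.66 MPa
Pore pressure P_p = 1126 kg/m³ × 9.81 m/s² × 12287 m = 1.357×10^8 Pa = 135.7 MPa
Effective stress σ' = σ_v − P_p = 316.7 − 135.7 = 180.94 MPa = 1.8094 kbar

1.81 kbar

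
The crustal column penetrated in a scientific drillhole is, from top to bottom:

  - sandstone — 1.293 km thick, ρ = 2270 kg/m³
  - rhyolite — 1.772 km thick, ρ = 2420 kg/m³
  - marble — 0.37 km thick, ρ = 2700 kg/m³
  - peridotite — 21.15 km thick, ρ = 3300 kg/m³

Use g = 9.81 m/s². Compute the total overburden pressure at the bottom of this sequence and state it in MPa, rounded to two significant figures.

sandstone: 2270 kg/m³ × 9.81 m/s² × 1293 m = 2.879×10^7 Pa = 28.79 MPa
rhyolite: 2420 kg/m³ × 9.81 m/s² × 1772 m = 4.207×10^7 Pa = 42.07 MPa
marble: 2700 kg/m³ × 9.81 m/s² × 370 m = 9.800×10^6 Pa = 9.800 MPa
peridotite: 3300 kg/m³ × 9.81 m/s² × 21150 m = 6.847×10^8 Pa = 684.7 MPa
Total = 28.79 + 42.07 + 9.800 + 684.7 = 765.35 MPa

770 MPa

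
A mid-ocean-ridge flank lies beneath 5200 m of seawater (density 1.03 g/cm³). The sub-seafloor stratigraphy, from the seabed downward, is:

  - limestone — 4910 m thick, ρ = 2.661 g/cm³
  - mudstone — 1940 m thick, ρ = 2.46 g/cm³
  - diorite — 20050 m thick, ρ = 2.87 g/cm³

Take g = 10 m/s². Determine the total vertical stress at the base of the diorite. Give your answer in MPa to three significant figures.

807 MPa

seawater: 1030 kg/m³ × 10 m/s² × 5200 m = 5.356×10^7 Pa = 53.56 MPa
limestone: 2661 kg/m³ × 10 m/s² × 4910 m = 1.307×10^8 Pa = 130.7 MPa
mudstone: 2460 kg/m³ × 10 m/s² × 1940 m = 4.772×10^7 Pa = 47.72 MPa
diorite: 2870 kg/m³ × 10 m/s² × 20050 m = 5.754×10^8 Pa = 575.4 MPa
Total = 53.56 + 130.7 + 47.72 + 575.4 = 807.37 MPa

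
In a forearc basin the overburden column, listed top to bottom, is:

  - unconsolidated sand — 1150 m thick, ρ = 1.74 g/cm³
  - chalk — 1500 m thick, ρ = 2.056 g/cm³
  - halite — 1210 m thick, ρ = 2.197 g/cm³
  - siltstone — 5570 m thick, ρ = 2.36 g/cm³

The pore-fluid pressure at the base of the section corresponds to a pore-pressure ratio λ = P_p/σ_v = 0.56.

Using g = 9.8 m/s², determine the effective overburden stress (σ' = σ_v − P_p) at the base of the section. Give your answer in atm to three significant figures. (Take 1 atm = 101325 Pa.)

889 atm

Overburden (lithostatic) stress σ_v:
unconsolidated sand: 1740 kg/m³ × 9.8 m/s² × 1150 m = 1.961×10^7 Pa = 19.61 MPa
chalk: 2056 kg/m³ × 9.8 m/s² × 1500 m = 3.022×10^7 Pa = 30.22 MPa
halite: 2197 kg/m³ × 9.8 m/s² × 1210 m = 2.605×10^7 Pa = 26.05 MPa
siltstone: 2360 kg/m³ × 9.8 m/s² × 5570 m = 1.288×10^8 Pa = 128.8 MPa
Total = 19.61 + 30.22 + 26.05 + 128.8 = 204.71 MPa
Pore pressure P_p = λ·σ_v = 0.56 × 204.7 MPa = 114.6 MPa
Effective stress σ' = σ_v − P_p = 204.7 − 114.6 = 90.072 MPa = 888.94 atm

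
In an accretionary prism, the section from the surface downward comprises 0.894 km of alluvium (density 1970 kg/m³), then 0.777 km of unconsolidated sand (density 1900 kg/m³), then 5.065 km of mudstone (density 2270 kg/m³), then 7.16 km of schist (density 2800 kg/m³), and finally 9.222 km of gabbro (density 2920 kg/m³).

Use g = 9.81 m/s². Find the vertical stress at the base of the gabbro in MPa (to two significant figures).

610 MPa

alluvium: 1970 kg/m³ × 9.81 m/s² × 894 m = 1.728×10^7 Pa = 17.28 MPa
unconsolidated sand: 1900 kg/m³ × 9.81 m/s² × 777 m = 1.448×10^7 Pa = 14.48 MPa
mudstone: 2270 kg/m³ × 9.81 m/s² × 5065 m = 1.128×10^8 Pa = 112.8 MPa
schist: 2800 kg/m³ × 9.81 m/s² × 7160 m = 1.967×10^8 Pa = 196.7 MPa
gabbro: 2920 kg/m³ × 9.81 m/s² × 9222 m = 2.642×10^8 Pa = 264.2 MPa
Total = 17.28 + 14.48 + 112.8 + 196.7 + 264.2 = 605.39 MPa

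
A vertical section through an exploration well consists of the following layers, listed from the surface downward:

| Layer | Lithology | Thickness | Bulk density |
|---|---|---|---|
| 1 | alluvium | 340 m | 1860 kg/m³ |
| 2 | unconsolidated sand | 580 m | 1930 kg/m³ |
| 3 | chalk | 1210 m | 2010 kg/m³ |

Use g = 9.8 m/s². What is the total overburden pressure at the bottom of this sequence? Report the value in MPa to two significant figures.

41 MPa

alluvium: 1860 kg/m³ × 9.8 m/s² × 340 m = 6.198×10^6 Pa = 6.198 MPa
unconsolidated sand: 1930 kg/m³ × 9.8 m/s² × 580 m = 1.097×10^7 Pa = 10.97 MPa
chalk: 2010 kg/m³ × 9.8 m/s² × 1210 m = 2.383×10^7 Pa = 23.83 MPa
Total = 6.198 + 10.97 + 23.83 = 41.002 MPa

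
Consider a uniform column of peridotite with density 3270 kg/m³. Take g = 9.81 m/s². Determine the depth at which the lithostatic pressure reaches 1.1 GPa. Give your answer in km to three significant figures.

h = P/(ρg) = 1.1 GPa / (3270 kg/m³ × 9.81 m/s²) = 1.100×10^9 Pa / 32079 Pa/m = 34291 m
= 34.291 km

34.3 km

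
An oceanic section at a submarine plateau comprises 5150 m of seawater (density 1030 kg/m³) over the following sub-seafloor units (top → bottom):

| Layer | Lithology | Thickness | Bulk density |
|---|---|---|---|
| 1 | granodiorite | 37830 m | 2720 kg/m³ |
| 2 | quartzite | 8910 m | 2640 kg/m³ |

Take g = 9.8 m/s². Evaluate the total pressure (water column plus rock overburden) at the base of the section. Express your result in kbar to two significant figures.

seawater: 1030 kg/m³ × 9.8 m/s² × 5150 m = 5.198×10^7 Pa = 0.5198 kbar
granodiorite: 2720 kg/m³ × 9.8 m/s² × 37830 m = 1.008×10^9 Pa = 10.08 kbar
quartzite: 2640 kg/m³ × 9.8 m/s² × 8910 m = 2.305×10^8 Pa = 2.305 kbar
Total = 0.5198 + 10.08 + 2.305 = 12.909 kbar

13 kbar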